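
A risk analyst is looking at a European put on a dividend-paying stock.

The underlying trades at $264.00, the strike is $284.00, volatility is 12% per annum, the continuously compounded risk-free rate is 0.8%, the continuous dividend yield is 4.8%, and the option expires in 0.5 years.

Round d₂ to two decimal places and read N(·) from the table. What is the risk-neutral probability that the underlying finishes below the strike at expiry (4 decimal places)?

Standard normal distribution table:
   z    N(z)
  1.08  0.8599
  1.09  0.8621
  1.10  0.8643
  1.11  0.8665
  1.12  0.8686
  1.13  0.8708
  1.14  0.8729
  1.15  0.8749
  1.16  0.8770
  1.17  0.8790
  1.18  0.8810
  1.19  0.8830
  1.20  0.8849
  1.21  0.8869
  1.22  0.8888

σ√T = 0.12 × 0.7071 = 0.0849
d₁ = [ln(264/284) + (0.008 − 0.048 + ½·0.12²)·0.5] / (σ√T) = (-0.0730 − 0.0164) / 0.0849 = -1.0539 ≈ -1.05
d₂ = -1.0539 − 0.0849 = -1.1387 ≈ -1.14
Pr(exercise) under Q = N(−d₂) = N(1.14) = 0.8729

0.8729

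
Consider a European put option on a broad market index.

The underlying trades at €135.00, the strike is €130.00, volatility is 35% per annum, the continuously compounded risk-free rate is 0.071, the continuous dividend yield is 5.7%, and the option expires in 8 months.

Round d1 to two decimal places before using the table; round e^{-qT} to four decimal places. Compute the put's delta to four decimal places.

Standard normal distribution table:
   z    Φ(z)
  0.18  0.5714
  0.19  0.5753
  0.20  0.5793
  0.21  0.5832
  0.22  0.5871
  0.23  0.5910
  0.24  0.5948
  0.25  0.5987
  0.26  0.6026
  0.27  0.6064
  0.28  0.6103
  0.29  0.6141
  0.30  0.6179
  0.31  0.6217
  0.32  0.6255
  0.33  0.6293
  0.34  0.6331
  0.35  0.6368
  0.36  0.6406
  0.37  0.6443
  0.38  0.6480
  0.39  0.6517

-0.3642

σ√T = 0.35 × 0.8165 = 0.2858
ln(S/K) + (r − q + σ²/2)T = ln(135/130) + (0.071 − 0.057 + 0.35²/2)·0.6667 = 0.0377 + 0.0502 = 0.0879
d₁ = 0.0879 / 0.2858 = 0.3076 ⇒ 0.31
N(d₁) = N(0.31) = 0.6217
Δ_put = exp(−qT)·(N(d₁) − 1) = 0.9627·(0.6217 − 1) = -0.3642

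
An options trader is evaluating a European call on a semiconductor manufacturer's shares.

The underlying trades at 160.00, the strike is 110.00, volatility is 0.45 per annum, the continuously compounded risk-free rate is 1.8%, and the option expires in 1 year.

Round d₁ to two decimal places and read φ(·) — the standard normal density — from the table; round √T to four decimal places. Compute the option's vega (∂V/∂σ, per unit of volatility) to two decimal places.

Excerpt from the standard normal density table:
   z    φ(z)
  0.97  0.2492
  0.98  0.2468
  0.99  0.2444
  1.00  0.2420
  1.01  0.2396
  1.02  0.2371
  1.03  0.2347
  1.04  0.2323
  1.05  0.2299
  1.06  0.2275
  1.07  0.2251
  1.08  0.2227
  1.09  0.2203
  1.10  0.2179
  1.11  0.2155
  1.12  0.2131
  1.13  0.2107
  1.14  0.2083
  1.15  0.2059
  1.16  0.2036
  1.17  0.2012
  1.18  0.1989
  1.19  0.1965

34.86

T = 1;  σ√T = 0.4500
d₁ = [ln(160/110) + (0.018 + ½·0.45²)·1] / (σ√T) = (0.3747 + 0.1193) / 0.4500 = 1.0977 which rounds to 1.10
√T = √1 = 1.0000
φ(d₁) = φ(1.10) = 0.2179
vega = S·φ(d₁)·√T = 160·0.2179·1.0000 = 34.8640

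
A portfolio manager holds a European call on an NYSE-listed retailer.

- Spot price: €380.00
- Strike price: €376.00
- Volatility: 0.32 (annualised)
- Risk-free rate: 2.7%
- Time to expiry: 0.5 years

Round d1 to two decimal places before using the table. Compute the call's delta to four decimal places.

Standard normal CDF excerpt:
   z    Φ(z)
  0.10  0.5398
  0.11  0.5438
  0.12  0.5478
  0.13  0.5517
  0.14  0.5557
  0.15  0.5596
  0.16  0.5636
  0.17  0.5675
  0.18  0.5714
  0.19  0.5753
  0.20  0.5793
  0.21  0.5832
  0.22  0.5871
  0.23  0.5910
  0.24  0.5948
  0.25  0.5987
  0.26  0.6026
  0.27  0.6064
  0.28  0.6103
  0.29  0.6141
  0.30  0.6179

σ√T = 0.32 × 0.7071 = 0.2263
ln(S/K) + (r + σ²/2)T = ln(380/376) + (0.027 + 0.32²/2)·0.5 = 0.0106 + 0.0391 = 0.0497
d₁ = 0.0497 / 0.2263 = 0.2196 which rounds to 0.22
N(d₁) = N(0.22) = 0.5871
Δ_call = N(d₁) = 0.5871

0.5871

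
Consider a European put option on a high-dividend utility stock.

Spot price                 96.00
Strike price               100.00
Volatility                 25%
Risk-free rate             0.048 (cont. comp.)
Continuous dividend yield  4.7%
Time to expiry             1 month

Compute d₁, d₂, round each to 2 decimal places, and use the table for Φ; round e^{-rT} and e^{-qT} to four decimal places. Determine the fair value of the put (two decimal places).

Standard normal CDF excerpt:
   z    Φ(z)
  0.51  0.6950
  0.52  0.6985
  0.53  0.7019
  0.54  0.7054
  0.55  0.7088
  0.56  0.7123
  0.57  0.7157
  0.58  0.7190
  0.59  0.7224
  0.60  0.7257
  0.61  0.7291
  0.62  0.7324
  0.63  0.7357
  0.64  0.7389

5.16

σ√T = 0.25 × 0.2887 = 0.0722
d₁ = [ln(96/100) + (0.048 − 0.047 + ½·0.25²)·0.08333] / (σ√T) = (-0.0408 + 0.0027) / 0.0722 = -0.5284 ≈ -0.53
d₂ = -0.5284 − 0.0722 = -0.6006 ≈ -0.60
exp(−qT) = exp(−0.047·0.08333) = 0.9961;  exp(−rT) = exp(−0.048·0.08333) = 0.9960
N(−d₂) = N(0.60) = 0.7257;  N(−d₁) = N(0.53) = 0.7019
P = 100·0.9960·0.7257 − 96·0.9961·0.7019 = 72.2797 − 67.1196 = 5.1601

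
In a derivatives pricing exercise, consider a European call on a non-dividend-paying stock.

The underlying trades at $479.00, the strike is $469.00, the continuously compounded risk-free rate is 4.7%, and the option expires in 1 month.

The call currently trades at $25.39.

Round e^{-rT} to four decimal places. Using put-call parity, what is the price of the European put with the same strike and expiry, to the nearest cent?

exp(−rT) = exp(−0.047·0.08333) = 0.9961
Put-call parity: C − P = S − K·e^(−rT) = 479 − 469·0.9961 = 479 − 467.1709 = 11.8291
P = C − (C − P) = 25.39 − (11.8291) = 13.5609

$13.56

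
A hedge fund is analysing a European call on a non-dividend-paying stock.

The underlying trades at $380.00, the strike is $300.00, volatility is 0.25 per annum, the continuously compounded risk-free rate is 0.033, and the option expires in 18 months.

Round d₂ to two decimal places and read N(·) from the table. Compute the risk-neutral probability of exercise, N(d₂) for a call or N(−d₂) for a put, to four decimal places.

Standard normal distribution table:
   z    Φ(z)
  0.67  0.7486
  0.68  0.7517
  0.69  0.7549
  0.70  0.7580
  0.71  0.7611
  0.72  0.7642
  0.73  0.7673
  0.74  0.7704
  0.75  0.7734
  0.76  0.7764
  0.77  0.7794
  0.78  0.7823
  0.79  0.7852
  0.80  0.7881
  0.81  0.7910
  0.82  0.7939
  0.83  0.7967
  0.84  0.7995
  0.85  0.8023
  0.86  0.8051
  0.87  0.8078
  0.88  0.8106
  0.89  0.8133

σ√T = 0.25 × 1.2247 = 0.3062
d₁ = [ln(380/300) + (0.033 + 0.25²/2)·1.5] / 0.3062 = [0.2364 + 0.0964] / 0.3062 = 1.0868 ≈ 1.09
d₂ = d₁ − σ√T = 1.0868 − 0.3062 = 0.7806 ≈ 0.78
Risk-neutral Pr[S_T > K] = N(d₂) = N(0.78) = 0.7823

0.7823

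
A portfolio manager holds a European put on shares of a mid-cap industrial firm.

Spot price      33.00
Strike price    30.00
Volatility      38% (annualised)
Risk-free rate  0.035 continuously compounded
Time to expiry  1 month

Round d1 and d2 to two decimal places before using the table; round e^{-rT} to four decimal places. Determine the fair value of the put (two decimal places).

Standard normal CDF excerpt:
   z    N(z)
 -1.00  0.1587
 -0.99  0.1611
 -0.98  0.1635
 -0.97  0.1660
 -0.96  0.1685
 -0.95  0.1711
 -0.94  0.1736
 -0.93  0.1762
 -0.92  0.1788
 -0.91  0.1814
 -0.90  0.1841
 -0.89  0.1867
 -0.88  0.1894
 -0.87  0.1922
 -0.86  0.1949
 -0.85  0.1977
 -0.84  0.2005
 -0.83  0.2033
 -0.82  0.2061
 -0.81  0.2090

σ√T = 0.38·√0.08333 = 0.1097
d₁ = [ln(33/30) + (0.035 + ½·0.38²)·0.08333] / (σ√T) = (0.0953 + 0.0089) / 0.1097 = 0.9503 which rounds to 0.95
d₂ = 0.9503 − 0.1097 = 0.8406 which rounds to 0.84
e^(−rT) = e^(−0.035·0.08333) = 0.9971
P = 30·0.9971·N(-0.84) − 33·N(-0.95) = 30·0.9971·0.2005 − 33·0.1711 = 5.9976 − 5.6463 = 0.3513

0.35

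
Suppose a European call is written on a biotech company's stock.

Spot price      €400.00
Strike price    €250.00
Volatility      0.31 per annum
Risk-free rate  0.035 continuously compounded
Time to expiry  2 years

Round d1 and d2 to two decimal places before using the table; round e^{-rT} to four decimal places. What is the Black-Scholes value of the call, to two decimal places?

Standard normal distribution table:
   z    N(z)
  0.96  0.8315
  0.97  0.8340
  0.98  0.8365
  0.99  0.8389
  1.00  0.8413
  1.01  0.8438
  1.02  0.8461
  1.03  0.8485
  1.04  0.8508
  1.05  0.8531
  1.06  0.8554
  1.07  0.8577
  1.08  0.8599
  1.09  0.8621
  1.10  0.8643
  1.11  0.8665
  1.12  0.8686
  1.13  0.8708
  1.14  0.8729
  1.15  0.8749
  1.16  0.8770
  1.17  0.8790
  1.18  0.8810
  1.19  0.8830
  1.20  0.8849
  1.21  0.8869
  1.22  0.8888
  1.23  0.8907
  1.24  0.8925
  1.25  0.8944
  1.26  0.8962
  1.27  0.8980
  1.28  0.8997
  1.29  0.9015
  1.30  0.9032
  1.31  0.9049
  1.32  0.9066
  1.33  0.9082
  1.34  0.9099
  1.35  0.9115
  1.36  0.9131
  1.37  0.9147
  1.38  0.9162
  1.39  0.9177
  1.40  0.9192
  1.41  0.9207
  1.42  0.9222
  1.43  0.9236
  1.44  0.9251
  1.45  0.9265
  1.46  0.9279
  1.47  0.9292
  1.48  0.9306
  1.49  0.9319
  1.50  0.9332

T = 2;  σ√T = 0.4384
d₁ = [ln(400/250) + (0.035 + 0.31²/2)·2] / 0.4384 = [0.4700 + 0.1661] / 0.4384 = 1.4509 which rounds to 1.45
d₂ = d₁ − σ√T = 1.4509 − 0.4384 = 1.0125 which rounds to 1.01
exp(−rT) = exp(−0.035·2) = 0.9324
N(d₁) = N(1.45) = 0.9265;  N(d₂) = N(1.01) = 0.8438
C = 400·0.9265 − 250·0.9324·0.8438 = 370.6000 − 196.6898 = 173.9102

€173.91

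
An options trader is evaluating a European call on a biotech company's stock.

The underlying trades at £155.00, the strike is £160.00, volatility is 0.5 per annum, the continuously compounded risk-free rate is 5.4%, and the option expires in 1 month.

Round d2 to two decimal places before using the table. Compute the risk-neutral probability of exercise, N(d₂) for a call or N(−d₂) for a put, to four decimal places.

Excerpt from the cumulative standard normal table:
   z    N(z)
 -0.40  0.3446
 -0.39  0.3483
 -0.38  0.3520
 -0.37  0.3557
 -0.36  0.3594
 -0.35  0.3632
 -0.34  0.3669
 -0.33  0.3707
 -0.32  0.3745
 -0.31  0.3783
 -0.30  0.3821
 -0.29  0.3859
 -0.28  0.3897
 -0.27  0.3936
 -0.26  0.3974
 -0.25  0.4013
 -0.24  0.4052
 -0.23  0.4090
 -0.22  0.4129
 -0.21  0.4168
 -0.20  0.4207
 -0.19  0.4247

σ√T = 0.5·√0.08333 = 0.1443
ln(S/K) + (r + σ²/2)T = ln(155/160) + (0.054 + 0.5²/2)·0.08333 = -0.0317 + 0.0149 = -0.0168
d₁ = -0.0168 / 0.1443 = -0.1166 ≈ -0.12
d₂ = d₁ − σ√T = -0.1166 − 0.1443 = -0.2610 ≈ -0.26
Risk-neutral Pr[S_T > K] = N(d₂) = N(-0.26) = 0.3974

0.3974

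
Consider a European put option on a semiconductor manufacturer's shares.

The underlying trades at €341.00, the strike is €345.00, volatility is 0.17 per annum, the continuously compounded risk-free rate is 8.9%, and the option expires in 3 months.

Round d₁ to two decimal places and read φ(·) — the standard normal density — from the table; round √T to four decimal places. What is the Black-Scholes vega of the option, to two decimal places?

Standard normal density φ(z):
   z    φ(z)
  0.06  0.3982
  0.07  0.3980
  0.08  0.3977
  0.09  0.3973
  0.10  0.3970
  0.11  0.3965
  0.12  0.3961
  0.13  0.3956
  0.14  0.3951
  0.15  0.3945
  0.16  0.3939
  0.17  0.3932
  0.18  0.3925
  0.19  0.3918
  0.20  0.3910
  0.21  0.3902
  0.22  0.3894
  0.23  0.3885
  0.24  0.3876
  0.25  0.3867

T = 0.25;  σ√T = 0.0850
d₁ = [ln(341/345) + (0.089 + ½·0.17²)·0.25] / (σ√T) = (-0.0117 + 0.0259) / 0.0850 = 0.1671 ⇒ 0.17
√T = √0.25 = 0.5000
φ(d₁) = φ(0.17) = 0.3932
vega = S·φ(d₁)·√T = 341·0.3932·0.5000 = 67.0406

67.04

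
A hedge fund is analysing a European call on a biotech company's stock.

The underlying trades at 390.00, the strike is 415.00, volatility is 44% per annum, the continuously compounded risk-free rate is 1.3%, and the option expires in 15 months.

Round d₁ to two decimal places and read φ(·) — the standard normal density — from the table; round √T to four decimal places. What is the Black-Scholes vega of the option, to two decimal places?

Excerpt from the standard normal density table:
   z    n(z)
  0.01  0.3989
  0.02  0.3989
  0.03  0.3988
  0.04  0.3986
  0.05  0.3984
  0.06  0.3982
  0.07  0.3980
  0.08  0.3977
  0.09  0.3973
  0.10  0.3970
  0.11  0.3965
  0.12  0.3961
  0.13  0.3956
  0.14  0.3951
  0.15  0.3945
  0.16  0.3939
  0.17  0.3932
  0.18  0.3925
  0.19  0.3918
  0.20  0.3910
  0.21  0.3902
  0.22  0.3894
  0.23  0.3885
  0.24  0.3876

172.01

σ√T = 0.44 × 1.1180 = 0.4919
ln(S/K) + (r + σ²/2)T = ln(390/415) + (0.013 + 0.44²/2)·1.25 = -0.0621 + 0.1372 = 0.0751
d₁ = 0.0751 / 0.4919 = 0.1527 ⇒ 0.15
√T = √1.25 = 1.1180
φ(d₁) = φ(0.15) = 0.3945
vega = S·φ(d₁)·√T = 390·0.3945·1.1180 = 172.0099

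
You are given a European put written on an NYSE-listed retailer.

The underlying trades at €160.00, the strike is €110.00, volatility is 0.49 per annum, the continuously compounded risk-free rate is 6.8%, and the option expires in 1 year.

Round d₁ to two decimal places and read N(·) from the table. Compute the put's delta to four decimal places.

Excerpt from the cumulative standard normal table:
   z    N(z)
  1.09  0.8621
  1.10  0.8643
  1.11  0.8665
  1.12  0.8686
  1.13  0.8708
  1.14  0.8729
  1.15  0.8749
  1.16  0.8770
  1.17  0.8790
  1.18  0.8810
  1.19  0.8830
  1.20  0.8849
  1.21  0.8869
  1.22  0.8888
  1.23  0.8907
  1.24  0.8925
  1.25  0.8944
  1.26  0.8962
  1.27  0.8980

σ√T = 0.49·√1 = 0.4900
d₁ = [ln(160/110) + (0.068 + ½·0.49²)·1] / (σ√T) = (0.3747 + 0.1880) / 0.4900 = 1.1485 → 1.15
N(d₁) = N(1.15) = 0.8749
Δ_put = N(d₁) − 1 = 0.8749 − 1 = -0.1251

-0.1251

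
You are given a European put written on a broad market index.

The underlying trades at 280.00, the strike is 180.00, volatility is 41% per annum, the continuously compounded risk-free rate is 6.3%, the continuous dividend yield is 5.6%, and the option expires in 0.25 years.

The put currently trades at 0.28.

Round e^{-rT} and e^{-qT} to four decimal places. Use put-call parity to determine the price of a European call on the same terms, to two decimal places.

e^(−qT) = e^(−0.056·0.25) = 0.9861;  e^(−rT) = e^(−0.063·0.25) = 0.9844
Put-call parity: C − P = S·e^(−qT) − K·e^(−rT) = 280·0.9861 − 180·0.9844 = 276.1080 − 177.1920 = 98.9160
C = P + (C − P) = 0.28 + (98.9160) = 99.1960

99.20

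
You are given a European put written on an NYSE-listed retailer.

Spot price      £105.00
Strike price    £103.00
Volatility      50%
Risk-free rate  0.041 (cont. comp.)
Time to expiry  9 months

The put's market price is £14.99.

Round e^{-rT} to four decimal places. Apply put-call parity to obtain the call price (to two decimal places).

£20.11

e^(−rT) = e^(−0.041·0.75) = 0.9697
Put-call parity: C − P = S − K·e^(−rT) = 105 − 103·0.9697 = 105 − 99.8791 = 5.1209
C = P + (C − P) = 14.99 + (5.1209) = 20.1109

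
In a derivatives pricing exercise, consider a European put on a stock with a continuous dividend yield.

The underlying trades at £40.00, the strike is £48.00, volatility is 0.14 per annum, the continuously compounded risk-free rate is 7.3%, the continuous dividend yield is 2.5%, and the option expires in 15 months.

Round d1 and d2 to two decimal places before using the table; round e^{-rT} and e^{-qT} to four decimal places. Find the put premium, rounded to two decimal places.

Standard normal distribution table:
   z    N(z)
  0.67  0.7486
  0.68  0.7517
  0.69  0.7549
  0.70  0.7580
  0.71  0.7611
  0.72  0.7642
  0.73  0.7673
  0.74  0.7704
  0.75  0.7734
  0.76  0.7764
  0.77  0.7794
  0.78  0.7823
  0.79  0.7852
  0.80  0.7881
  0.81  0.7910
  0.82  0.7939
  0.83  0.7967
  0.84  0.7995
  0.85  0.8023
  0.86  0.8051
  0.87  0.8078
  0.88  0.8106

T = 1.25;  σ√T = 0.1565
d₁ = [ln(40/48) + (0.073 − 0.025 + ½·0.14²)·1.25] / (σ√T) = (-0.1823 + 0.0722) / 0.1565 = -0.7032 ⇒ -0.70
d₂ = -0.7032 − 0.1565 = -0.8597 ⇒ -0.86
e^(−qT) = e^(−0.025·1.25) = 0.9692;  e^(−rT) = e^(−0.073·1.25) = 0.9128
N(−d₂) = N(0.86) = 0.8051;  N(−d₁) = N(0.70) = 0.7580
P = 48·0.9128·0.8051 − 40·0.9692·0.7580 = 35.2750 − 29.3861 = 5.8888

£5.89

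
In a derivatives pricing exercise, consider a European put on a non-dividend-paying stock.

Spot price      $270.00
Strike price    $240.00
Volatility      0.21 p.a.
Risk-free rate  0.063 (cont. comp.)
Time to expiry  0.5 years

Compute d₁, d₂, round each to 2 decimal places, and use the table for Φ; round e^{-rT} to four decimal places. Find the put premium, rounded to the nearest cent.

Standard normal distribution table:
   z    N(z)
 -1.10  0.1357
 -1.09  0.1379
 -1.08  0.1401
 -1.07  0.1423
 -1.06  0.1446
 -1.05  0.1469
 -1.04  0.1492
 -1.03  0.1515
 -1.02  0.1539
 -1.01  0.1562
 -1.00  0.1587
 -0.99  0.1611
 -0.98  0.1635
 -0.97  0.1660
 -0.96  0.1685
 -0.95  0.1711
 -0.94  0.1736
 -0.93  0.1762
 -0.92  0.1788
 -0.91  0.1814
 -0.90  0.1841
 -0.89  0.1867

σ√T = 0.21·√0.5 = 0.1485
ln(S/K) + (r + σ²/2)T = ln(270/240) + (0.063 + 0.21²/2)·0.5 = 0.1178 + 0.0425 = 0.1603
d₁ = 0.1603 / 0.1485 = 1.0796 ≈ 1.08
d₂ = d₁ − σ√T = 1.0796 − 0.1485 = 0.9311 ≈ 0.93
exp(−rT) = exp(−0.063·0.5) = 0.9690
P = 240·0.9690·N(-0.93) − 270·N(-1.08) = 240·0.9690·0.1762 − 270·0.1401 = 40.9771 − 37.8270 = 3.1501

$3.15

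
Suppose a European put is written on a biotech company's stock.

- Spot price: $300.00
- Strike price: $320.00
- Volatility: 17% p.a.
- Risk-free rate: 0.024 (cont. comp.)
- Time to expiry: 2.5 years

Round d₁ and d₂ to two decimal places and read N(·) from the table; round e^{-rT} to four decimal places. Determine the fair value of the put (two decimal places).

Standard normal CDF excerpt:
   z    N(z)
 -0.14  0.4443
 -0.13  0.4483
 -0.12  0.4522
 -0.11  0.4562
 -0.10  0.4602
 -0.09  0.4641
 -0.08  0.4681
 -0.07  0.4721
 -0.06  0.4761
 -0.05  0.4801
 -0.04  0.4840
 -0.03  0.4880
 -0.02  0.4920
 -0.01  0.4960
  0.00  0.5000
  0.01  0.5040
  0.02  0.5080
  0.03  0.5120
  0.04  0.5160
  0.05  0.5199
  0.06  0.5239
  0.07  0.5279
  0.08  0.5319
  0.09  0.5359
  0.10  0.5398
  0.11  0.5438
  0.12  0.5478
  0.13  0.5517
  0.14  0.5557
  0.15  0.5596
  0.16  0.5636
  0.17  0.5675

σ√T = 0.17 × 1.5811 = 0.2688
d₁ = [ln(300/320) + (0.024 + ½·0.17²)·2.5] / (σ√T) = (-0.0645 + 0.0961) / 0.2688 = 0.1175 → 0.12
d₂ = 0.1175 − 0.2688 = -0.1513 → -0.15
exp(−rT) = exp(−0.024·2.5) = 0.9418
N(−d₂) = N(0.15) = 0.5596;  N(−d₁) = N(-0.12) = 0.4522
P = 320·0.9418·0.5596 − 300·0.4522 = 168.6500 − 135.6600 = 32.9900

$32.99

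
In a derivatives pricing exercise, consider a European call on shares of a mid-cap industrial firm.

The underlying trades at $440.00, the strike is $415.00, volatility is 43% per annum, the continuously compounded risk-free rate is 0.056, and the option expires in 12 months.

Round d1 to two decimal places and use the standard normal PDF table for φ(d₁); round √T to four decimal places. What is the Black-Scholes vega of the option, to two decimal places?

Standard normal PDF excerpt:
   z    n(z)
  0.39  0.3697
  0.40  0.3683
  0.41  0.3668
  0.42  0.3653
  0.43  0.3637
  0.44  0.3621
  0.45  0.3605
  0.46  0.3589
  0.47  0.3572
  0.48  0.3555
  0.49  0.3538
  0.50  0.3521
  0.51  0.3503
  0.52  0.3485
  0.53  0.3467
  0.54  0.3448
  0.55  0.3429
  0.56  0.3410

156.42

σ√T = 0.43 × 1.0000 = 0.4300
d₁ = [ln(440/415) + (0.056 + 0.43²/2)·1] / 0.4300 = [0.0585 + 0.1484] / 0.4300 = 0.4813 → 0.48
√T = √1 = 1.0000
φ(d₁) = φ(0.48) = 0.3555
vega = S·φ(d₁)·√T = 440·0.3555·1.0000 = 156.4200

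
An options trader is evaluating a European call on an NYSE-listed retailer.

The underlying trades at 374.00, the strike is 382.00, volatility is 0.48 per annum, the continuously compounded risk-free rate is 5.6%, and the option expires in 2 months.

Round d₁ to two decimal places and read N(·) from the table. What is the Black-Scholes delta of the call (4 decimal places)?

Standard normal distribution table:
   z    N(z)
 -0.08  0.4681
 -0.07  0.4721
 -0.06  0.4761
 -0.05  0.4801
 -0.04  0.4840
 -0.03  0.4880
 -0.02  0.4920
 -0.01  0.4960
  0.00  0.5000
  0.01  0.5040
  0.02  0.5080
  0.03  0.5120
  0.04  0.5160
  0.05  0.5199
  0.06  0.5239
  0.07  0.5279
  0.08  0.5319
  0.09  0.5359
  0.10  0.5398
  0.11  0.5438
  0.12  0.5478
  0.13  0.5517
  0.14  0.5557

σ√T = 0.48 × 0.4082 = 0.1960
ln(S/K) + (r + σ²/2)T = ln(374/382) + (0.056 + 0.48²/2)·0.1667 = -0.0212 + 0.0285 = 0.0074
d₁ = 0.0074 / 0.1960 = 0.0376 ≈ 0.04
N(d₁) = N(0.04) = 0.5160
Δ_call = N(d₁) = 0.5160

0.5160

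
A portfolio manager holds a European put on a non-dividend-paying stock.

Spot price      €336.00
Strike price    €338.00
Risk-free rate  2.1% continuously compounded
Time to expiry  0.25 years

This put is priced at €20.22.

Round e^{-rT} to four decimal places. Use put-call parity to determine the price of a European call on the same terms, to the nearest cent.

€19.98

e^(−rT) = e^(−0.021·0.25) = 0.9948
Put-call parity: C − P = S − K·e^(−rT) = 336 − 338·0.9948 = 336 − 336.2424 = -0.2424
C = P + (C − P) = 20.22 + (-0.2424) = 19.9776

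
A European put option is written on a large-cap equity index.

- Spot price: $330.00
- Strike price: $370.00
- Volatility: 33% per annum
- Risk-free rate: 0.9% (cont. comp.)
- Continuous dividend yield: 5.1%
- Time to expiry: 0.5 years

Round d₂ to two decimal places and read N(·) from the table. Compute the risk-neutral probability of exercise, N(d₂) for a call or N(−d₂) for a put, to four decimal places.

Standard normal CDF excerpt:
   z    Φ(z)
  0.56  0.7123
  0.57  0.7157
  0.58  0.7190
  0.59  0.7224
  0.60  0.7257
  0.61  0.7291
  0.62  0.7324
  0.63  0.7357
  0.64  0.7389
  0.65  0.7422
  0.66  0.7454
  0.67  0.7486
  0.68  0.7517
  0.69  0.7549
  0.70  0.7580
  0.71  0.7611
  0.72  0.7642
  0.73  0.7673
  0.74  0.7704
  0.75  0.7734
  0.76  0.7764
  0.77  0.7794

σ√T = 0.33 × 0.7071 = 0.2333
d₁ = [ln(330/370) + (0.009 − 0.051 + 0.33²/2)·0.5] / 0.2333 = [-0.1144 + 0.0062] / 0.2333 = -0.4636 → -0.46
d₂ = d₁ − σ√T = -0.4636 − 0.2333 = -0.6970 → -0.70
Pr(exercise) under Q = N(−d₂) = N(0.70) = 0.7580

0.7580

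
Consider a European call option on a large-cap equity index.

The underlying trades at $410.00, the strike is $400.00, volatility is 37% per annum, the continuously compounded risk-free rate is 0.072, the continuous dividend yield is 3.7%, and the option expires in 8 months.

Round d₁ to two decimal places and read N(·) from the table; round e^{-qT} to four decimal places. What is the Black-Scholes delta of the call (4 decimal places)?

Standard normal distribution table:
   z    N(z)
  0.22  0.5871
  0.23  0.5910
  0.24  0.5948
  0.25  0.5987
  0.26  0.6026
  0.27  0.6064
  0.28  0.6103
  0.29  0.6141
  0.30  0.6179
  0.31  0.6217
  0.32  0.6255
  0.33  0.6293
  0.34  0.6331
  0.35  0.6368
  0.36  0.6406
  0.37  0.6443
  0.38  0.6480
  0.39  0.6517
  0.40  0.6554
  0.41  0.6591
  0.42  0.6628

0.6065

T = 0.6667;  σ√T = 0.3021
ln(S/K) + (r − q + σ²/2)T = ln(410/400) + (0.072 − 0.037 + 0.37²/2)·0.6667 = 0.0247 + 0.0690 = 0.0937
d₁ = 0.0937 / 0.3021 = 0.3100 ≈ 0.31
N(d₁) = N(0.31) = 0.6217
Δ_call = exp(−qT)·N(d₁) = 0.9756·0.6217 = 0.6065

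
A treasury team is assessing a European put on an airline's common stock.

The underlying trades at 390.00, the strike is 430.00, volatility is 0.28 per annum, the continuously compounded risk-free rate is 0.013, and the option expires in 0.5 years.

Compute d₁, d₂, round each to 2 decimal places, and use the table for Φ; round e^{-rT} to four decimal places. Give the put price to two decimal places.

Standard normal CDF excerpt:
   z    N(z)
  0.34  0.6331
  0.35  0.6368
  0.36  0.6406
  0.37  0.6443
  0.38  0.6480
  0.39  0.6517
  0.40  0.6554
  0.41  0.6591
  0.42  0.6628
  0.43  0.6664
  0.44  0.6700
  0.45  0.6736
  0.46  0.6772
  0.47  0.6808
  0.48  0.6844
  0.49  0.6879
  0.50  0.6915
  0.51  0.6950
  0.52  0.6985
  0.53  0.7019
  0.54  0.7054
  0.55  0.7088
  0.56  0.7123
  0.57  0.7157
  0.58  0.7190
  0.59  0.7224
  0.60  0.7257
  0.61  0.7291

σ√T = 0.28·√0.5 = 0.1980
ln(S/K) + (r + σ²/2)T = ln(390/430) + (0.013 + 0.28²/2)·0.5 = -0.0976 + 0.0261 = -0.0715
d₁ = -0.0715 / 0.1980 = -0.3613 → -0.36
d₂ = d₁ − σ√T = -0.3613 − 0.1980 = -0.5593 → -0.56
exp(−rT) = exp(−0.013·0.5) = 0.9935
N(−d₂) = N(0.56) = 0.7123;  N(−d₁) = N(0.36) = 0.6406
P = 430·0.9935·0.7123 − 390·0.6406 = 304.2981 − 249.8340 = 54.4641

54.46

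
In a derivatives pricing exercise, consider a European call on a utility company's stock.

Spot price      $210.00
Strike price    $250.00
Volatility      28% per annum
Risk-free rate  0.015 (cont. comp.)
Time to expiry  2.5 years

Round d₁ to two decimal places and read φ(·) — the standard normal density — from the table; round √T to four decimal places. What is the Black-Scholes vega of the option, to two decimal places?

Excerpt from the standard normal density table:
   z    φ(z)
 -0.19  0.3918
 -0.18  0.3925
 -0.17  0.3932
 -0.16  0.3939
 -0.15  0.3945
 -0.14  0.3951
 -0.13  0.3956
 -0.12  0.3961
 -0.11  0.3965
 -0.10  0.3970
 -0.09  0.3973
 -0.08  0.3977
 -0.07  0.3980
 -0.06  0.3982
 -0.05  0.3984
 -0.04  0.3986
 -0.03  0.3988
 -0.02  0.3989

σ√T = 0.28·√2.5 = 0.4427
d₁ = [ln(210/250) + (0.015 + 0.28²/2)·2.5] / 0.4427 = [-0.1744 + 0.1355] / 0.4427 = -0.0878 which rounds to -0.09
√T = √2.5 = 1.5811
φ(d₁) = φ(-0.09) = 0.3973
vega = S·φ(d₁)·√T = 210·0.3973·1.5811 = 131.9159

131.92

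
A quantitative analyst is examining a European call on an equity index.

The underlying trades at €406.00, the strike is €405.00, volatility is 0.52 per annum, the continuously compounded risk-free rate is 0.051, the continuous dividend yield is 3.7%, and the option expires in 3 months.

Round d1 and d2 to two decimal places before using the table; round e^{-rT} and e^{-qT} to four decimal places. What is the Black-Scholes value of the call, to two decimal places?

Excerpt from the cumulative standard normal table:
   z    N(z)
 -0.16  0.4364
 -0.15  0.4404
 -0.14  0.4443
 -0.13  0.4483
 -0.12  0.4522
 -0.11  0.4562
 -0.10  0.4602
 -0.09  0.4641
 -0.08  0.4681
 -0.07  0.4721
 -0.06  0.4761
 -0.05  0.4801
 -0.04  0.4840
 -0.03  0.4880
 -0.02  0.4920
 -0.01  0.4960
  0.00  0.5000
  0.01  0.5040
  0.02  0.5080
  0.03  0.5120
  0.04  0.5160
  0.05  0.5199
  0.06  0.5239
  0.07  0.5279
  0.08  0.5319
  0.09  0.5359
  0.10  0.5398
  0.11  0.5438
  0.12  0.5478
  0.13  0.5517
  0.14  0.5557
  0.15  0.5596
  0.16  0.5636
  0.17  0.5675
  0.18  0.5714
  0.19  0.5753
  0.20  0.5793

σ√T = 0.52 × 0.5000 = 0.2600
d₁ = [ln(406/405) + (0.051 − 0.037 + 0.52²/2)·0.25] / 0.2600 = [0.0025 + 0.0373] / 0.2600 = 0.1529 → 0.15
d₂ = d₁ − σ√T = 0.1529 − 0.2600 = -0.1071 → -0.11
exp(−qT) = exp(−0.037·0.25) = 0.9908;  exp(−rT) = exp(−0.051·0.25) = 0.9873
N(d₁) = N(0.15) = 0.5596;  N(d₂) = N(-0.11) = 0.4562
C = 406·0.9908·0.5596 − 405·0.9873·0.4562 = 225.1074 − 182.4145 = 42.6928

€42.69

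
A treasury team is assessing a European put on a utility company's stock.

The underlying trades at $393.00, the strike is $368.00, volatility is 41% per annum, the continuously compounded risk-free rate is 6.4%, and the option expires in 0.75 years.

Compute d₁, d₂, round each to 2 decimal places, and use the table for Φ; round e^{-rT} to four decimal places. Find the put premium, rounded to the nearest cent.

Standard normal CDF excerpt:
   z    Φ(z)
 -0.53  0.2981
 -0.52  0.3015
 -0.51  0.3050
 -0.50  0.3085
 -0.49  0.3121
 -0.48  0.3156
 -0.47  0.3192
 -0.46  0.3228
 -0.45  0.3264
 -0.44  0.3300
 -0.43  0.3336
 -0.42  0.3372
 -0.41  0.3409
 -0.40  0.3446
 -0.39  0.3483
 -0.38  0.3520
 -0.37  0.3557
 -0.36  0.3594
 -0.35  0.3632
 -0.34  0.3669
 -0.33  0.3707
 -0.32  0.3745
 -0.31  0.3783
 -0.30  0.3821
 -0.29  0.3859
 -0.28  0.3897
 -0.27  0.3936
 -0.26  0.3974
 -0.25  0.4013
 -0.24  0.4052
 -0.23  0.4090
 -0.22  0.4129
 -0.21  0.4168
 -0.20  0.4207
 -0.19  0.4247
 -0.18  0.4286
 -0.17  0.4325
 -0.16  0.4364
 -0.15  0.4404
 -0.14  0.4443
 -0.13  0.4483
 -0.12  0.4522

$34.59

σ√T = 0.41·√0.75 = 0.3551
ln(S/K) + (r + σ²/2)T = ln(393/368) + (0.064 + 0.41²/2)·0.75 = 0.0657 + 0.1110 = 0.1768
d₁ = 0.1768 / 0.3551 = 0.4978 → 0.50
d₂ = d₁ − σ√T = 0.4978 − 0.3551 = 0.1428 → 0.14
e^(−rT) = e^(−0.064·0.75) = 0.9531
P = 368·0.9531·N(-0.14) − 393·N(-0.50) = 368·0.9531·0.4443 − 393·0.3085 = 155.8341 − 121.2405 = 34.5936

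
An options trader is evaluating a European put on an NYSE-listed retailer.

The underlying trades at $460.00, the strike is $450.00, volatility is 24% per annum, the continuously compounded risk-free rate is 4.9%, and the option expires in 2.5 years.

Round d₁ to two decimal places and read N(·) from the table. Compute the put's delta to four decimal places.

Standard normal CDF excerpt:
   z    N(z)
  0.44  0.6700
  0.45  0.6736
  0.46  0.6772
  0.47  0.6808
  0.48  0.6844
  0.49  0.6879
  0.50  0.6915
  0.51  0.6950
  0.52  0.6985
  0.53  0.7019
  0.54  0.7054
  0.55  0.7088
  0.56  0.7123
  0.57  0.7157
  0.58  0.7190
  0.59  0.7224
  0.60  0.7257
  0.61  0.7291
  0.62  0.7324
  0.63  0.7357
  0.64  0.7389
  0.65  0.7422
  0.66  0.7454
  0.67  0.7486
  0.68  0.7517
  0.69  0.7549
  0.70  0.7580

T = 2.5;  σ√T = 0.3795
d₁ = [ln(460/450) + (0.049 + 0.24²/2)·2.5] / 0.3795 = [0.0220 + 0.1945] / 0.3795 = 0.5705 → 0.57
N(d₁) = N(0.57) = 0.7157
Δ_put = N(d₁) − 1 = 0.7157 − 1 = -0.2843

-0.2843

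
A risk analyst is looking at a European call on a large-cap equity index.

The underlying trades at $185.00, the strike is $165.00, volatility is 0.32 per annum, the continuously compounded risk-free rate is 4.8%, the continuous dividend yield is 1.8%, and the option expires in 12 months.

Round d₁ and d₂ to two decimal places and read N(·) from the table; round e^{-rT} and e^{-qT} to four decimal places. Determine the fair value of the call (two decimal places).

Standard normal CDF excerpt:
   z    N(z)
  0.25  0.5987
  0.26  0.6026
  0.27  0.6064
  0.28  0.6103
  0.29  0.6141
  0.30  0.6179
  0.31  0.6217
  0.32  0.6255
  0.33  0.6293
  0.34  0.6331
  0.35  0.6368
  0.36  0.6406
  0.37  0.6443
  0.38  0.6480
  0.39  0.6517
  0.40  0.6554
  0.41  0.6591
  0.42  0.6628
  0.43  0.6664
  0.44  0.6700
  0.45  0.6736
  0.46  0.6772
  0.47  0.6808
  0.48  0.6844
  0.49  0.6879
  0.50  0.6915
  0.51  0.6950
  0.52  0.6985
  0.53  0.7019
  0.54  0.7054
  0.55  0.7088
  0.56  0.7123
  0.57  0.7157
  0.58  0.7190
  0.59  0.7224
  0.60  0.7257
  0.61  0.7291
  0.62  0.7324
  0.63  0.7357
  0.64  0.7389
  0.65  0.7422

σ√T = 0.32·√1 = 0.3200
d₁ = [ln(185/165) + (0.048 − 0.018 + ½·0.32²)·1] / (σ√T) = (0.1144 + 0.0812) / 0.3200 = 0.6113 ⇒ 0.61
d₂ = 0.6113 − 0.3200 = 0.2913 ⇒ 0.29
exp(−qT) = exp(−0.018·1) = 0.9822;  exp(−rT) = exp(−0.048·1) = 0.9531
N(d₁) = N(0.61) = 0.7291;  N(d₂) = N(0.29) = 0.6141
C = 185·0.9822·0.7291 − 165·0.9531·0.6141 = 132.4826 − 96.5743 = 35.9083

$35.91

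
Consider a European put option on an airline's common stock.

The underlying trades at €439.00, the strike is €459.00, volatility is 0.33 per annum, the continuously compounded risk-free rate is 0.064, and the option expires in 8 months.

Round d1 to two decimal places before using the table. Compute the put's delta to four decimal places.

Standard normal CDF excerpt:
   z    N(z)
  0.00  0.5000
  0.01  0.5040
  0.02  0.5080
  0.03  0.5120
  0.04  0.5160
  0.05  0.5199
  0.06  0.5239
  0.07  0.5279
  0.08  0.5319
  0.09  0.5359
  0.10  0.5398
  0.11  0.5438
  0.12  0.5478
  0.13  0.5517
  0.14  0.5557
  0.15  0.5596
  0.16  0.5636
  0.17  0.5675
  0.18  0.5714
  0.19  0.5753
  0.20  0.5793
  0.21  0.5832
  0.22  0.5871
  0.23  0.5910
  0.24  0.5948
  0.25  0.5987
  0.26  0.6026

σ√T = 0.33·√0.6667 = 0.2694
ln(S/K) + (r + σ²/2)T = ln(439/459) + (0.064 + 0.33²/2)·0.6667 = -0.0446 + 0.0790 = 0.0344
d₁ = 0.0344 / 0.2694 = 0.1277 ≈ 0.13
N(d₁) = N(0.13) = 0.5517
Δ_put = N(d₁) − 1 = 0.5517 − 1 = -0.4483

-0.4483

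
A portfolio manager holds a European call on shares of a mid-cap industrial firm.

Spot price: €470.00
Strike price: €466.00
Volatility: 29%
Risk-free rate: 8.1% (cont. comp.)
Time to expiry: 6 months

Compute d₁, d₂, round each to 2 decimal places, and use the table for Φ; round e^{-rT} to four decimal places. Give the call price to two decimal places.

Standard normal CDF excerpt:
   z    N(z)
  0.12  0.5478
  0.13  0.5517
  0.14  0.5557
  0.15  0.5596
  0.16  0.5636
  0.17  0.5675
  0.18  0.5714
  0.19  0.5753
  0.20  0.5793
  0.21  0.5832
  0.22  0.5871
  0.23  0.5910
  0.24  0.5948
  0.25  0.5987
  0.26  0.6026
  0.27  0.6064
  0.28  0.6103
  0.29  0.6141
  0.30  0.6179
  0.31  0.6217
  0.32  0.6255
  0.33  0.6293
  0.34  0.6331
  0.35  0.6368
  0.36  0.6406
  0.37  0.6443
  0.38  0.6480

€48.88

T = 0.5;  σ√T = 0.2051
d₁ = [ln(470/466) + (0.081 + ½·0.29²)·0.5] / (σ√T) = (0.0085 + 0.0615) / 0.2051 = 0.3417 ≈ 0.34
d₂ = 0.3417 − 0.2051 = 0.1367 ≈ 0.14
e^(−rT) = e^(−0.081·0.5) = 0.9603
C = 470·N(0.34) − 466·0.9603·N(0.14) = 470·0.6331 − 466·0.9603·0.5557 = 297.5570 − 248.6756 = 48.8814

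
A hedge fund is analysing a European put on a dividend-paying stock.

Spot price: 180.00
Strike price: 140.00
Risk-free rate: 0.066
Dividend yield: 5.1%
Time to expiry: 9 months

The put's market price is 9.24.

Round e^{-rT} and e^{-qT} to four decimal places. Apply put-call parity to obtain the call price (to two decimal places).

49.25

e^(−qT) = e^(−0.051·0.75) = 0.9625;  e^(−rT) = e^(−0.066·0.75) = 0.9517
Put-call parity: C − P = S·e^(−qT) − K·e^(−rT) = 180·0.9625 − 140·0.9517 = 173.2500 − 133.2380 = 40.0120
C = P + (C − P) = 9.24 + (40.0120) = 49.2520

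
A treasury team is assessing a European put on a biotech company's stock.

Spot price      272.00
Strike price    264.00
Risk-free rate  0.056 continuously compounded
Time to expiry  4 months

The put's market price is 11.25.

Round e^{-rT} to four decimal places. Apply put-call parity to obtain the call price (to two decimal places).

exp(−rT) = exp(−0.056·0.3333) = 0.9815
Put-call parity: C − P = S − K·e^(−rT) = 272 − 264·0.9815 = 272 − 259.1160 = 12.8840
C = P + (C − P) = 11.25 + (12.8840) = 24.1340

24.13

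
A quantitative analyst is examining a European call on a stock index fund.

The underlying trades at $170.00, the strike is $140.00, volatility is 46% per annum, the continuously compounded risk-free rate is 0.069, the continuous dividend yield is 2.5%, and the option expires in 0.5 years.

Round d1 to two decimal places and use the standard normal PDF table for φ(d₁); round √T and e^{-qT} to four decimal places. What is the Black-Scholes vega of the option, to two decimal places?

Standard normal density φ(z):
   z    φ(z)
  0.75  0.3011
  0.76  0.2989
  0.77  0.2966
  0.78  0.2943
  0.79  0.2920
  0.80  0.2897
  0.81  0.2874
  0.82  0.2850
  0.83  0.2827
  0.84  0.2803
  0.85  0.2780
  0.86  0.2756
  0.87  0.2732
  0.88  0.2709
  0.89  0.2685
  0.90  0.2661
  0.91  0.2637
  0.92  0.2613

33.56

T = 0.5;  σ√T = 0.3253
d₁ = [ln(170/140) + (0.069 − 0.025 + 0.46²/2)·0.5] / 0.3253 = [0.1942 + 0.0749] / 0.3253 = 0.8272 ≈ 0.83
√T = √0.5 = 0.7071
φ(d₁) = φ(0.83) = 0.2827
exp(−qT) = exp(−0.025·0.5) = 0.9876
vega = S·exp(−qT)·φ(d₁)·√T = 170·0.9876·0.2827·0.7071 = 33.5611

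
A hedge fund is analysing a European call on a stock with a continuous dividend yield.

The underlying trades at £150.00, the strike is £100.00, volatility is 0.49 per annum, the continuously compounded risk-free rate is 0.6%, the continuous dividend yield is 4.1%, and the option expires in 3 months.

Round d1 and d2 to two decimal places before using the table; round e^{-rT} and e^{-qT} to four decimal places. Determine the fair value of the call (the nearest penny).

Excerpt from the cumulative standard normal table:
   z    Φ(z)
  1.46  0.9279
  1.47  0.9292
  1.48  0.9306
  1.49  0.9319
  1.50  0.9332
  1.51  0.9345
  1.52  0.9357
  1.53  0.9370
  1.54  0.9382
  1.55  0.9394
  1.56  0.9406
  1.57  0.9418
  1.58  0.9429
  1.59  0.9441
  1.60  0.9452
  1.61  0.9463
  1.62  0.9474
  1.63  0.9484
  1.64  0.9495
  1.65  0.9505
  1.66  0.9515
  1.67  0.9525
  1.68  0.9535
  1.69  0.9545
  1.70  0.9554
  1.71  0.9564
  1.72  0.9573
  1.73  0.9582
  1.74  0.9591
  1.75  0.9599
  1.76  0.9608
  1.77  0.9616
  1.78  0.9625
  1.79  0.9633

£49.22

T = 0.25;  σ√T = 0.2450
d₁ = [ln(150/100) + (0.006 − 0.041 + ½·0.49²)·0.25] / (σ√T) = (0.4055 + 0.0213) / 0.2450 = 1.7417 which rounds to 1.74
d₂ = 1.7417 − 0.2450 = 1.4967 which rounds to 1.50
e^(−qT) = e^(−0.041·0.25) = 0.9898;  e^(−rT) = e^(−0.006·0.25) = 0.9985
C = 150·0.9898·N(1.74) − 100·0.9985·N(1.50) = 150·0.9898·0.9591 − 100·0.9985·0.9332 = 142.3976 − 93.1800 = 49.2176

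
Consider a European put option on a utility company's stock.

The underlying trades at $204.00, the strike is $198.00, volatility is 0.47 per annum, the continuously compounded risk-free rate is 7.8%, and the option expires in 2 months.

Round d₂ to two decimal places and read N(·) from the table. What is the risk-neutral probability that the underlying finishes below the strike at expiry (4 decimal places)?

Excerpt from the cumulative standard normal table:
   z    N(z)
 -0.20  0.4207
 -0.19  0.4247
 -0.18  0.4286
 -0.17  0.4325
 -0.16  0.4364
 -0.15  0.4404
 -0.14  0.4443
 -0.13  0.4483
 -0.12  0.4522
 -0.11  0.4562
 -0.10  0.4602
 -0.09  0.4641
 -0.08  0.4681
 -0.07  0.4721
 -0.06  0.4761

T = 0.1667;  σ√T = 0.1919
d₁ = [ln(204/198) + (0.078 + 0.47²/2)·0.1667] / 0.1919 = [0.0299 + 0.0314] / 0.1919 = 0.3193 ⇒ 0.32
d₂ = d₁ − σ√T = 0.3193 − 0.1919 = 0.1274 ⇒ 0.13
Risk-neutral Pr[S_T < K] = N(−d₂) = N(-0.13) = 0.4483

0.4483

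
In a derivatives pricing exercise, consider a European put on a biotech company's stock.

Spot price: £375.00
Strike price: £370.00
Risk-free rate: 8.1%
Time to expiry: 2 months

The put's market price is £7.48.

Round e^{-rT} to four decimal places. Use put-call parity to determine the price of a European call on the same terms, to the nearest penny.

£17.44

exp(−rT) = exp(−0.081·0.1667) = 0.9866
Put-call parity: C − P = S − K·e^(−rT) = 375 − 370·0.9866 = 375 − 365.0420 = 9.9580
C = P + (C − P) = 7.48 + (9.9580) = 17.4380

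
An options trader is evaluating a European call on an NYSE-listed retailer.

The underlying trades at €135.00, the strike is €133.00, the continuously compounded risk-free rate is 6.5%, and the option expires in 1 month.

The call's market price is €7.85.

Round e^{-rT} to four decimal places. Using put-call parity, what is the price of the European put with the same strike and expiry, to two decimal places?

e^(−rT) = e^(−0.065·0.08333) = 0.9946
Put-call parity: C − P = S − K·e^(−rT) = 135 − 133·0.9946 = 135 − 132.2818 = 2.7182
P = C − (C − P) = 7.85 − (2.7182) = 5.1318

€5.13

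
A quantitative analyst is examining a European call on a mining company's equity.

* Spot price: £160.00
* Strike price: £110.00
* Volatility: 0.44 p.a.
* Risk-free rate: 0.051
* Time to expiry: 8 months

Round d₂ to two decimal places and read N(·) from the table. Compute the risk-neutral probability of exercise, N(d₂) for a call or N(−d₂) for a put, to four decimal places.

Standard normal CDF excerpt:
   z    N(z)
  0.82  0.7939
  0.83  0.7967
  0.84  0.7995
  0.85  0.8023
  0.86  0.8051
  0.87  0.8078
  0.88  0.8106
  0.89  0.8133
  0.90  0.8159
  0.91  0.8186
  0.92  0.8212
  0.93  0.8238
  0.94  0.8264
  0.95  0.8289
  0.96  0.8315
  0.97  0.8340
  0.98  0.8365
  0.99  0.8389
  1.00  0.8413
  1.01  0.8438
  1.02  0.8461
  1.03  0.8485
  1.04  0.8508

T = 0.6667;  σ√T = 0.3593
d₁ = [ln(160/110) + (0.051 + ½·0.44²)·0.6667] / (σ√T) = (0.3747 + 0.0985) / 0.3593 = 1.3172 → 1.32
d₂ = 1.3172 − 0.3593 = 0.9580 → 0.96
Pr(exercise) under Q = N(d₂) = 0.8315

0.8315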